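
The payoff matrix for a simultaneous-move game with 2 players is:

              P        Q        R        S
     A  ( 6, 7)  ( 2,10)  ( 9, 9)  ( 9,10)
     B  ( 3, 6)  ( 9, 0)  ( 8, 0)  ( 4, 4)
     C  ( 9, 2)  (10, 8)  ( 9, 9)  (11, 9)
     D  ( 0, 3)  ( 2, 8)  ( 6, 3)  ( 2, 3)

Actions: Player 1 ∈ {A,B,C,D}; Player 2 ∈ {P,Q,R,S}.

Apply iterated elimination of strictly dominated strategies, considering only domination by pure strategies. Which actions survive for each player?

IESDS → P1:{A,C} P2:{Q,R,S}

P1 drop B (C beats it: P:9>3 Q:10>9 R:9>8 S:11>4)
P1 drop D (C beats it: P:9>0 Q:10>2 R:9>6 S:11>2)
P2 drop P (Q beats it: A:10>7 C:8>2)
P1→{A,C} P2→{Q,R,S}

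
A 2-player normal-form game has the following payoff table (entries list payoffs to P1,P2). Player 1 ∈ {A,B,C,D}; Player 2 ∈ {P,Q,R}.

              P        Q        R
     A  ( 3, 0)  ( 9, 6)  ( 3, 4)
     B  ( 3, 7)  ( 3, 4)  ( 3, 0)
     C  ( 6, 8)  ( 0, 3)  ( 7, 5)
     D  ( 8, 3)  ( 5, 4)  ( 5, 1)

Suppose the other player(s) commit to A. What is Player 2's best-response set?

argmax u_2 = {Q}

u_2(P vs A) = 0
u_2(Q vs A) = 6
u_2(R vs A) = 4
max payoff 6 at {Q}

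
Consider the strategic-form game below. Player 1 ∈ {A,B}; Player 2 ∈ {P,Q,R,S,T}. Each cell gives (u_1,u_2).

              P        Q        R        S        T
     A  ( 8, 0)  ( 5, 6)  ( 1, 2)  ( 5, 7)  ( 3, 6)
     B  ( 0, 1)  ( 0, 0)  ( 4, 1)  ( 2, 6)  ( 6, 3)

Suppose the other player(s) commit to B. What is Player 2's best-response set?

P2 best: {S}

u_2(P vs B) = 1
u_2(Q vs B) = 0
u_2(R vs B) = 1
u_2(S vs B) = 6
u_2(T vs B) = 3
max payoff 6 at {S}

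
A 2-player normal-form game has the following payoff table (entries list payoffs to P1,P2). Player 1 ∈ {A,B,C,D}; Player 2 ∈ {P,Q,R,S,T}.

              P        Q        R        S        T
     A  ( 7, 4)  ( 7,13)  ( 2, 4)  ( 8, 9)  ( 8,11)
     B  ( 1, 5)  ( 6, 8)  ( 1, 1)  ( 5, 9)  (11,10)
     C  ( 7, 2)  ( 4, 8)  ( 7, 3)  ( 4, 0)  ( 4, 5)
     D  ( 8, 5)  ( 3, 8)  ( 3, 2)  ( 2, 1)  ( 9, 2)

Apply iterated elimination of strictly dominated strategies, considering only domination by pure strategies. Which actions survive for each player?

P2 drop P (Q beats it: A:13>4 B:8>5 C:8>2 D:8>5)
P2 drop R (Q beats it: A:13>4 B:8>1 C:8>3 D:8>2)
P1 drop C (A beats it: Q:7>4 S:8>4 T:8>4)
P1 drop D (B beats it: Q:6>3 S:5>2 T:11>9)
P2 drop S (T beats it: A:11>9 B:10>9)
P1→{A,B} P2→{Q,T}

IESDS → P1:{A,B} P2:{Q,T}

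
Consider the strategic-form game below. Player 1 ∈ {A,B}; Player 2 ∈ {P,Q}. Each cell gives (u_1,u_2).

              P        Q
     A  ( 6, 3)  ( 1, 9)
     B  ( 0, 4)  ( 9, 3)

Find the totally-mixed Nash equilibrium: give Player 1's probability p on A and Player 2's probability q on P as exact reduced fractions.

P1 indiff ⇒ q·6+(1-q)·1 = q·0+(1-q)·9 ⇒ q(6) = (1-q)(8) ⇒ q = 4/7
P2 indiff ⇒ p·3+(1-p)·4 = p·9+(1-p)·3 ⇒ p(-6) = (1-p)(-1) ⇒ p = 1/7

P1 mixes 1/7 on A; P2 mixes 4/7 on P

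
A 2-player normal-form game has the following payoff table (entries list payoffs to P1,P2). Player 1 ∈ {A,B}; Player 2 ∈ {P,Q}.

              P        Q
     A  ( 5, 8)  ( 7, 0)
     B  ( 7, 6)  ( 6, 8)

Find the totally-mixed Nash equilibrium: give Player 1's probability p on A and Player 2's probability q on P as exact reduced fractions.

(p,q) = (1/5, 1/3)

P1 indiff ⇒ q·5+(1-q)·7 = q·7+(1-q)·6 ⇒ q(-2) = (1-q)(-1) ⇒ q = 1/3
P2 indiff ⇒ p·8+(1-p)·6 = p·0+(1-p)·8 ⇒ p(8) = (1-p)(2) ⇒ p = 1/5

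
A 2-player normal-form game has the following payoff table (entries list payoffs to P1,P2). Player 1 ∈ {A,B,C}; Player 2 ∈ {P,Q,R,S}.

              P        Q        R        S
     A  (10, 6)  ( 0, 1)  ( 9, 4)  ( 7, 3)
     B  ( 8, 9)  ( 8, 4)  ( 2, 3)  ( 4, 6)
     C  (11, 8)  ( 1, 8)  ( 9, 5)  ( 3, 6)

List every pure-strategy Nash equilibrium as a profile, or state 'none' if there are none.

Nash profiles: (C,P)

(A,P): not NE [P1→C gives 11>10]
(A,Q): not NE [P1→B gives 8>0; P2→P gives 6>1]
(A,R): not NE [P2→P gives 6>4]
(A,S): not NE [P2→P gives 6>3]
(B,P): not NE [P1→C gives 11>8]
(B,Q): not NE [P2→P gives 9>4]
(B,R): not NE [P1→C gives 9>2; P2→P gives 9>3]
(B,S): not NE [P1→A gives 7>4; P2→P gives 9>6]
(C,P): NE
(C,Q): not NE [P1→B gives 8>1]
(C,R): not NE [P2→Q gives 8>5]
(C,S): not NE [P1→A gives 7>3; P2→Q gives 8>6]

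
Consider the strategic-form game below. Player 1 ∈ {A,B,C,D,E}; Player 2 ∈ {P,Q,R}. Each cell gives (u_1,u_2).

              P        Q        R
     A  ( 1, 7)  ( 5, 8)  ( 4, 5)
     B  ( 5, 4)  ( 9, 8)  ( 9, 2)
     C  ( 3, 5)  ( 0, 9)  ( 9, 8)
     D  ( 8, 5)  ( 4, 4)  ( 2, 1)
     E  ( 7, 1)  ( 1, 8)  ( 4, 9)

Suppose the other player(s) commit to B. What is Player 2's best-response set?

u_2(P vs B) = 4
u_2(Q vs B) = 8
u_2(R vs B) = 2
max payoff 8 at {Q}

BR_2 = {Q}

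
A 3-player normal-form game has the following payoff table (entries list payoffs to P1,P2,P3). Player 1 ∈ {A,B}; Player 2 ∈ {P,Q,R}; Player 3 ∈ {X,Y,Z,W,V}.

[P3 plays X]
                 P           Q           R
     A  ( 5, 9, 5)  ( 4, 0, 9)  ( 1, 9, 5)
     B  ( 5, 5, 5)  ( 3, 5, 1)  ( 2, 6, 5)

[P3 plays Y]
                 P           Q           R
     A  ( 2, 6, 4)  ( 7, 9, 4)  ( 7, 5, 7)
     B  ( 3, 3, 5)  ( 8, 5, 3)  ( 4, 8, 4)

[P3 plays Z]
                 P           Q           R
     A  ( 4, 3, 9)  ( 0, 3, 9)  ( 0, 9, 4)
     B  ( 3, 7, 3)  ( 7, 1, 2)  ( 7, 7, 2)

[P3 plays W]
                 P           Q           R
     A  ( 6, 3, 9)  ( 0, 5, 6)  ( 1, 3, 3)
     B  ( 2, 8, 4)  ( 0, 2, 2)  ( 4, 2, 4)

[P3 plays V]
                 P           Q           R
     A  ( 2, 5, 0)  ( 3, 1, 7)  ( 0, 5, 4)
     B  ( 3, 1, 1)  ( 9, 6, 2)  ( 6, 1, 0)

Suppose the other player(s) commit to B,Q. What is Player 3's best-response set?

P3 best: {Y}

u_3(X vs B,Q) = 1
u_3(Y vs B,Q) = 3
u_3(Z vs B,Q) = 2
u_3(W vs B,Q) = 2
u_3(V vs B,Q) = 2
max payoff 3 at {Y}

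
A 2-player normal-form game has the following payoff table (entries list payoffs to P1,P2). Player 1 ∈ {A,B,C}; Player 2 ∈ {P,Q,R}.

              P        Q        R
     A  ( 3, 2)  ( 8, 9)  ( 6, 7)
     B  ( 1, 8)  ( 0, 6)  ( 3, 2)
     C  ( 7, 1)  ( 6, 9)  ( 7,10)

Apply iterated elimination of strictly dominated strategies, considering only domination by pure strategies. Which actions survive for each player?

Remaining: P1:{A,C} P2:{Q,R}

P1 drop B (A beats it: P:3>1 Q:8>0 R:6>3)
P2 drop P (Q beats it: A:9>2 C:9>1)
P1→{A,C} P2→{Q,R}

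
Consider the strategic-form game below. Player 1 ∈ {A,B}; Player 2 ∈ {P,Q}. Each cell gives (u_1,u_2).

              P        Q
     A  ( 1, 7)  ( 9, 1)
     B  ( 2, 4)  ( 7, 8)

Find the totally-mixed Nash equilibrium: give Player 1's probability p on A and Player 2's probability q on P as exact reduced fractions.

P1 indiff ⇒ q·1+(1-q)·9 = q·2+(1-q)·7 ⇒ q(-1) = (1-q)(-2) ⇒ q = 2/3
P2 indiff ⇒ p·7+(1-p)·4 = p·1+(1-p)·8 ⇒ p(6) = (1-p)(4) ⇒ p = 2/5

p=2/5, q=2/3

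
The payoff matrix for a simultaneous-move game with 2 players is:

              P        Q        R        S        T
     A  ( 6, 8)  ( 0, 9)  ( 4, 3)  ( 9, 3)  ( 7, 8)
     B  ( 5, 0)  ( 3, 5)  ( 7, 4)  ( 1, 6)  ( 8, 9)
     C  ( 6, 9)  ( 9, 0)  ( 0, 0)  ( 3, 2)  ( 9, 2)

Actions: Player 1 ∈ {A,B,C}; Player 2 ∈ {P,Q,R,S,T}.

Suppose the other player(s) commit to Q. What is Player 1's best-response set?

argmax u_1 = {C}

u_1(A vs Q) = 0
u_1(B vs Q) = 3
u_1(C vs Q) = 9
max payoff 9 at {C}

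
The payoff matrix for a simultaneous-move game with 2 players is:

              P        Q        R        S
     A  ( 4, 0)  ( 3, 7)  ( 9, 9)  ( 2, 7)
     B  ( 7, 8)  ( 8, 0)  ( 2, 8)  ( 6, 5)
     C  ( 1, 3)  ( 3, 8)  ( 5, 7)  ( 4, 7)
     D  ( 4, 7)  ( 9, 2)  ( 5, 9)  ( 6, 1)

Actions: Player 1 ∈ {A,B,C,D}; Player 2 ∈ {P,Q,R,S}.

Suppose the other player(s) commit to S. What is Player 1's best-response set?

P1 best: {B,D}

u_1(A vs S) = 2
u_1(B vs S) = 6
u_1(C vs S) = 4
u_1(D vs S) = 6
max payoff 6 at {B,D}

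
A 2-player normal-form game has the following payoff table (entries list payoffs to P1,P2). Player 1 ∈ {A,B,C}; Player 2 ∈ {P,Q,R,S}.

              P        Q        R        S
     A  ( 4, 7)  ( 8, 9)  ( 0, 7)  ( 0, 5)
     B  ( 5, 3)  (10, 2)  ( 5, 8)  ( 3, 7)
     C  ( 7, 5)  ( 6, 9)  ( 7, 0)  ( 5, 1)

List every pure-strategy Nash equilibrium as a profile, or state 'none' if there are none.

No pure NE.

(A,P): not NE [P1→C gives 7>4; P2→Q gives 9>7]
(A,Q): not NE [P1→B gives 10>8]
(A,R): not NE [P1→C gives 7>0; P2→Q gives 9>7]
(A,S): not NE [P1→C gives 5>0; P2→Q gives 9>5]
(B,P): not NE [P1→C gives 7>5; P2→R gives 8>3]
(B,Q): not NE [P2→R gives 8>2]
(B,R): not NE [P1→C gives 7>5]
(B,S): not NE [P1→C gives 5>3; P2→R gives 8>7]
(C,P): not NE [P2→Q gives 9>5]
(C,Q): not NE [P1→B gives 10>6]
(C,R): not NE [P2→Q gives 9>0]
(C,S): not NE [P2→Q gives 9>1]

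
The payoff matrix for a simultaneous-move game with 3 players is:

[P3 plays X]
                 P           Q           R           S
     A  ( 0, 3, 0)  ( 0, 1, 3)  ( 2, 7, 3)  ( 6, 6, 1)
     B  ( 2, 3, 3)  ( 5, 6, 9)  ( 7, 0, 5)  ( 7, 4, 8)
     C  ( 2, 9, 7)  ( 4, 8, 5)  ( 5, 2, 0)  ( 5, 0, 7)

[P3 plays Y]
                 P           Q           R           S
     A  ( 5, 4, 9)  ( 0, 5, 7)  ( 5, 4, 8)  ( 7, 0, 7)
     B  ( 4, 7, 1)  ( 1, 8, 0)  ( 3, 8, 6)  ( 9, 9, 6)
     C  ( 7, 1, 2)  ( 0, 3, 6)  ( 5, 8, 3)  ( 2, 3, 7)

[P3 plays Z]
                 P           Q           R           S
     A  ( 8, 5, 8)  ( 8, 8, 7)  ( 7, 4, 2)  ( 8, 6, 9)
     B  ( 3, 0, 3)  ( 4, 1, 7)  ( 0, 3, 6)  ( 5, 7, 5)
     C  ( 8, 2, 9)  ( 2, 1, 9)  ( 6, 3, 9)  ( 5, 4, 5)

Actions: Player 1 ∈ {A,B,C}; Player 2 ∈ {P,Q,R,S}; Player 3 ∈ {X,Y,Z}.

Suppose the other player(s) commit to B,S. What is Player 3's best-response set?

P3 best: {X}

u_3(X vs B,S) = 8
u_3(Y vs B,S) = 6
u_3(Z vs B,S) = 5
max payoff 8 at {X}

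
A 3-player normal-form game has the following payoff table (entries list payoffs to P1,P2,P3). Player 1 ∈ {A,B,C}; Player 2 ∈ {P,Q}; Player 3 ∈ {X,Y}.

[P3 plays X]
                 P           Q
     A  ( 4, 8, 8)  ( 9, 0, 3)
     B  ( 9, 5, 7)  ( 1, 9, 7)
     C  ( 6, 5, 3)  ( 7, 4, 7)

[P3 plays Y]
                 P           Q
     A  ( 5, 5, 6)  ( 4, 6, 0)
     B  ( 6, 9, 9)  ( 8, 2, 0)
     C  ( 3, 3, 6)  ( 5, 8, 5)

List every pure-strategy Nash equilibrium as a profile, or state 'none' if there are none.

(A,P,X): not NE [P1→B gives 9>4]
(A,P,Y): not NE [P1→B gives 6>5; P2→Q gives 6>5; P3→X gives 8>6]
(A,Q,X): not NE [P2→P gives 8>0]
(A,Q,Y): not NE [P1→B gives 8>4; P3→X gives 3>0]
(B,P,X): not NE [P2→Q gives 9>5; P3→Y gives 9>7]
(B,P,Y): NE
(B,Q,X): not NE [P1→A gives 9>1]
(B,Q,Y): not NE [P2→P gives 9>2; P3→X gives 7>0]
(C,P,X): not NE [P1→B gives 9>6; P3→Y gives 6>3]
(C,P,Y): not NE [P1→B gives 6>3; P2→Q gives 8>3]
(C,Q,X): not NE [P1→A gives 9>7; P2→P gives 5>4]
(C,Q,Y): not NE [P1→B gives 8>5; P3→X gives 7>5]

PSNE = {(B,P,Y)}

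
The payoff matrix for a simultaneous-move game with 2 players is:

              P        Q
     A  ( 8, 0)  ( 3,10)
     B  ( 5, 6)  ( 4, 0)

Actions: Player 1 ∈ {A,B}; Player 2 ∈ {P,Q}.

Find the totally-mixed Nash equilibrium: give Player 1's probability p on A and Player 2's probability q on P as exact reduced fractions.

P1 mixes 3/8 on A; P2 mixes 1/4 on P

P1 indiff ⇒ q·8+(1-q)·3 = q·5+(1-q)·4 ⇒ q(3) = (1-q)(1) ⇒ q = 1/4
P2 indiff ⇒ p·0+(1-p)·6 = p·10+(1-p)·0 ⇒ p(-10) = (1-p)(-6) ⇒ p = 3/8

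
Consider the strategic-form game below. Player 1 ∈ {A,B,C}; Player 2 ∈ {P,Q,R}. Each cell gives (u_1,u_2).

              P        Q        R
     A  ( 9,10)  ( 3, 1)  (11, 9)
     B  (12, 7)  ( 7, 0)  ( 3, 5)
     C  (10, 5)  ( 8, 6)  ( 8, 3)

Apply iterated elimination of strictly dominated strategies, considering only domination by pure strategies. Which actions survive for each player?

P2 drop R (P beats it: A:10>9 B:7>5 C:5>3)
P1 drop A (B beats it: P:12>9 Q:7>3)
P1→{B,C} P2→{P,Q}

Survivors P1:{B,C} P2:{P,Q}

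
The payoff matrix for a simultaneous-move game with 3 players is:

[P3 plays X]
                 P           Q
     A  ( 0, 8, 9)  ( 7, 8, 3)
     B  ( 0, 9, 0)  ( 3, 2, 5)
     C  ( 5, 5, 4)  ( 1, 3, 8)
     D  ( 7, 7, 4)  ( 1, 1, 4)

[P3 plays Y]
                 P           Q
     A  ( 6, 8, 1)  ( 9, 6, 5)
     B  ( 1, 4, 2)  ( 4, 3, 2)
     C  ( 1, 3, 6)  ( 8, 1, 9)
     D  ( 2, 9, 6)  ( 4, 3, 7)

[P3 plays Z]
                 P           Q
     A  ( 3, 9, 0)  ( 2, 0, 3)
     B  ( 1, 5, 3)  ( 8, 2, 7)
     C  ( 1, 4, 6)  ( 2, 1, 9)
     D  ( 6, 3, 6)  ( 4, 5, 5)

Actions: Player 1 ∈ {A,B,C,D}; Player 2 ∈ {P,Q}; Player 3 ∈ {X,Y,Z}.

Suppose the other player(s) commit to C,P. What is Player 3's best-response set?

u_3(X vs C,P) = 4
u_3(Y vs C,P) = 6
u_3(Z vs C,P) = 6
max payoff 6 at {Y,Z}

argmax u_3 = {Y,Z}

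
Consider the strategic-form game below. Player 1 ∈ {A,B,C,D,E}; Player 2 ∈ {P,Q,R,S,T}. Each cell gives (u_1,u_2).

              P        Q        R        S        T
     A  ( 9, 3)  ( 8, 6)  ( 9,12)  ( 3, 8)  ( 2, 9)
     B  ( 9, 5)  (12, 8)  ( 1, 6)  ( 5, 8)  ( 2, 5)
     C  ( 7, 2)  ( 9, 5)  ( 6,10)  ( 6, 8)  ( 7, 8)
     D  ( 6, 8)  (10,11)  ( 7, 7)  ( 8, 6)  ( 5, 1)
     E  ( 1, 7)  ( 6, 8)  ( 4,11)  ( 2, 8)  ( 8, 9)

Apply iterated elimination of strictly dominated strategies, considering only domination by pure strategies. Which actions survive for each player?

P2 drop P (Q beats it: A:6>3 B:8>5 C:5>2 D:11>8 E:8>7)
P2 drop T (R beats it: A:12>9 B:6>5 C:10>8 D:7>1 E:11>9)
P1 drop C (D beats it: Q:10>9 R:7>6 S:8>6)
P1 drop E (A beats it: Q:8>6 R:9>4 S:3>2)
P1→{A,B,D} P2→{Q,R,S}

Remaining: P1:{A,B,D} P2:{Q,R,S}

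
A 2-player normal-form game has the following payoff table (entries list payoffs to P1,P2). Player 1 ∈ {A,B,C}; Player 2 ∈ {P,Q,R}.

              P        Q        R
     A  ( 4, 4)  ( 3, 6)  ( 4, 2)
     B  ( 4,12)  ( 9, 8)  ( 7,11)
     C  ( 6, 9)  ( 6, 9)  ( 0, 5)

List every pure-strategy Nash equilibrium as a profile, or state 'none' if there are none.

PSNE = {(C,P)}

(A,P): not NE [P1→C gives 6>4; P2→Q gives 6>4]
(A,Q): not NE [P1→B gives 9>3]
(A,R): not NE [P1→B gives 7>4; P2→Q gives 6>2]
(B,P): not NE [P1→C gives 6>4]
(B,Q): not NE [P2→P gives 12>8]
(B,R): not NE [P2→P gives 12>11]
(C,P): NE
(C,Q): not NE [P1→B gives 9>6]
(C,R): not NE [P1→B gives 7>0; P2→Q gives 9>5]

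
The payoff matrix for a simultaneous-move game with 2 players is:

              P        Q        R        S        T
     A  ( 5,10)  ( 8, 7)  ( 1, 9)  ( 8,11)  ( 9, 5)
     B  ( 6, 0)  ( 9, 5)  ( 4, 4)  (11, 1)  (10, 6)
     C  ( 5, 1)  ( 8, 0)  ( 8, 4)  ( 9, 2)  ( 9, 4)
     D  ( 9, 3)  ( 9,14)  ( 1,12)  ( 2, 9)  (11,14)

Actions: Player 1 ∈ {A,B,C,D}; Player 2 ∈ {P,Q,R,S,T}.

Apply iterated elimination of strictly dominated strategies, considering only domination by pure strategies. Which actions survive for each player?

Remaining: P1:{B,C,D} P2:{Q,R,T}

P1 drop A (B beats it: P:6>5 Q:9>8 R:4>1 S:11>8 T:10>9)
P2 drop P (R beats it: B:4>0 C:4>1 D:12>3)
P2 drop S (R beats it: B:4>1 C:4>2 D:12>9)
P1→{B,C,D} P2→{Q,R,T}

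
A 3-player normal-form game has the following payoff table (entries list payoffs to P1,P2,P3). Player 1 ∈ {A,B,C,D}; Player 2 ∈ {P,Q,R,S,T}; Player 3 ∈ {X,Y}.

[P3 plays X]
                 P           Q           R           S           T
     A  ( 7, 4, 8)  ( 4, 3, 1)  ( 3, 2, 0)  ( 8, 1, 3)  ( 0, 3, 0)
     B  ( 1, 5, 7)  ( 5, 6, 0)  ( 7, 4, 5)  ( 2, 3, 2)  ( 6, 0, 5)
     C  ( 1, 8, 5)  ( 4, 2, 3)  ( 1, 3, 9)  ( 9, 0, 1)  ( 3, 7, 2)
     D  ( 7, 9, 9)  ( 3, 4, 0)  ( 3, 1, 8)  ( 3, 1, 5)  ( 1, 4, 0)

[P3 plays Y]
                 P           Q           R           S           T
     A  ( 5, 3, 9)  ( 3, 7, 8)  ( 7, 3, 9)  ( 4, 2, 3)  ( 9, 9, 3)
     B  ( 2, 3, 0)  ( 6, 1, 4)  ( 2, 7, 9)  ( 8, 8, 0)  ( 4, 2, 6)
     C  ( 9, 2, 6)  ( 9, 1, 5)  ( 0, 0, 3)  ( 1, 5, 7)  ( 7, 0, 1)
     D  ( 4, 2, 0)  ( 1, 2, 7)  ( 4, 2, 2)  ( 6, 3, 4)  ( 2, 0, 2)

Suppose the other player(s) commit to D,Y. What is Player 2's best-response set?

BR_2 = {S}

u_2(P vs D,Y) = 2
u_2(Q vs D,Y) = 2
u_2(R vs D,Y) = 2
u_2(S vs D,Y) = 3
u_2(T vs D,Y) = 0
max payoff 3 at {S}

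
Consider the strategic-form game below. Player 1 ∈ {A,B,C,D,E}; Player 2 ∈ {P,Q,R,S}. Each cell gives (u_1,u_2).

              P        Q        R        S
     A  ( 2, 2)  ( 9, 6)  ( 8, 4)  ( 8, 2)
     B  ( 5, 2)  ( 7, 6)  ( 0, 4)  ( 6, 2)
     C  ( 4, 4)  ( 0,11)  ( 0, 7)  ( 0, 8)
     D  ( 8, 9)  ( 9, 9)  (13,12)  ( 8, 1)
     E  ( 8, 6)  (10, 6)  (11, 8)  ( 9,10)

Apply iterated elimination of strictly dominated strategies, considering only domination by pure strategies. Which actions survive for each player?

P1 drop A (E beats it: P:8>2 Q:10>9 R:11>8 S:9>8)
P1 drop B (D beats it: P:8>5 Q:9>7 R:13>0 S:8>6)
P1 drop C (D beats it: P:8>4 Q:9>0 R:13>0 S:8>0)
P2 drop P (R beats it: D:12>9 E:8>6)
P2 drop Q (R beats it: D:12>9 E:8>6)
P1→{D,E} P2→{R,S}

IESDS → P1:{D,E} P2:{R,S}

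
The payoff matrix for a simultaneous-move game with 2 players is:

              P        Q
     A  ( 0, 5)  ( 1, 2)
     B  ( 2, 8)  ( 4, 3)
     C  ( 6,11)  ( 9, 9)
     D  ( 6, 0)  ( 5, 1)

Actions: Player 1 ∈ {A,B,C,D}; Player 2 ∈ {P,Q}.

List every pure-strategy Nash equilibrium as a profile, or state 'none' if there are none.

PSNE = {(C,P)}

(A,P): not NE [P1→D gives 6>0]
(A,Q): not NE [P1→C gives 9>1; P2→P gives 5>2]
(B,P): not NE [P1→D gives 6>2]
(B,Q): not NE [P1→C gives 9>4; P2→P gives 8>3]
(C,P): NE
(C,Q): not NE [P2→P gives 11>9]
(D,P): not NE [P2→Q gives 1>0]
(D,Q): not NE [P1→C gives 9>5]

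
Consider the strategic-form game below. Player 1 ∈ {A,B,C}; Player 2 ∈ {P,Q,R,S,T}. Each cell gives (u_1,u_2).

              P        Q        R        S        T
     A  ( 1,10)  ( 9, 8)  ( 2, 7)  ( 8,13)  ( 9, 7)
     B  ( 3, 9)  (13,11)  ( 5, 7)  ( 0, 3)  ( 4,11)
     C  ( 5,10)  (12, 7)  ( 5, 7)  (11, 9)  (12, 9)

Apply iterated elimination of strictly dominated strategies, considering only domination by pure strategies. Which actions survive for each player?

IESDS → P1:{B,C} P2:{P,Q,T}

P1 drop A (C beats it: P:5>1 Q:12>9 R:5>2 S:11>8 T:12>9)
P2 drop R (P beats it: B:9>7 C:10>7)
P2 drop S (P beats it: B:9>3 C:10>9)
P1→{B,C} P2→{P,Q,T}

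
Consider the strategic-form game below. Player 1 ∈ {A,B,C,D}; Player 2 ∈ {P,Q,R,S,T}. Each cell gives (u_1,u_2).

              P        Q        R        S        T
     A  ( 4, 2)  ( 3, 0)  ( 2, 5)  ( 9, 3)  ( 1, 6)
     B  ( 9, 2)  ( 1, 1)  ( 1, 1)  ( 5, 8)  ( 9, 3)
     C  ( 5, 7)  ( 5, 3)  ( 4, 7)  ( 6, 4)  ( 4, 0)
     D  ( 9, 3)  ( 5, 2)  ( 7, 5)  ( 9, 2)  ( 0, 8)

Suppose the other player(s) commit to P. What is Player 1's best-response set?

P1 best: {B,D}

u_1(A vs P) = 4
u_1(B vs P) = 9
u_1(C vs P) = 5
u_1(D vs P) = 9
max payoff 9 at {B,D}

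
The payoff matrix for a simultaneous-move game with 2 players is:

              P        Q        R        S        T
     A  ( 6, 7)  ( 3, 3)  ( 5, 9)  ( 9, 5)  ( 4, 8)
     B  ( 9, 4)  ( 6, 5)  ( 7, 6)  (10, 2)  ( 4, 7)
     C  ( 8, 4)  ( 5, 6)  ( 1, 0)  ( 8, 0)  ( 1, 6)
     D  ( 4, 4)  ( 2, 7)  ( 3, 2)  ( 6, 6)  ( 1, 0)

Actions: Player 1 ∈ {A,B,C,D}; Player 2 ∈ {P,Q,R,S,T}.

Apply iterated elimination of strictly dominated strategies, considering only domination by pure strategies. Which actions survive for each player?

P1 drop C (B beats it: P:9>8 Q:6>5 R:7>1 S:10>8 T:4>1)
P1 drop D (A beats it: P:6>4 Q:3>2 R:5>3 S:9>6 T:4>1)
P2 drop P (R beats it: A:9>7 B:6>4)
P2 drop Q (R beats it: A:9>3 B:6>5)
P2 drop S (R beats it: A:9>5 B:6>2)
P1→{A,B} P2→{R,T}

Remaining: P1:{A,B} P2:{R,T}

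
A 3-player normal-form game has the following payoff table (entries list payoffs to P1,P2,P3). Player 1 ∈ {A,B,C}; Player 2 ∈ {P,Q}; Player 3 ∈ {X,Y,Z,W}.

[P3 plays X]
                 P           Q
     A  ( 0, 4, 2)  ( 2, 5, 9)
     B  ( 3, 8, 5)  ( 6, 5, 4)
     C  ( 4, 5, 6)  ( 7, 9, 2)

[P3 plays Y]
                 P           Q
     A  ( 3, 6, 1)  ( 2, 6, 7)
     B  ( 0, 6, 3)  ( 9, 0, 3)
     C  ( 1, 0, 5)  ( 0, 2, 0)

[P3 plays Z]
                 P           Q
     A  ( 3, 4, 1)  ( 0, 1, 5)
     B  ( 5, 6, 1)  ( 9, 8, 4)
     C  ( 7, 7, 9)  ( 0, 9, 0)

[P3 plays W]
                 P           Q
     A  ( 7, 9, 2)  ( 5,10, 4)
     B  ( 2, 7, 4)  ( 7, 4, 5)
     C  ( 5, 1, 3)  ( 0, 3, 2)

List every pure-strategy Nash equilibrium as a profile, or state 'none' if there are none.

Nash profiles: (C,Q,X)

(A,P,X): not NE [P1→C gives 4>0; P2→Q gives 5>4]
(A,P,Y): not NE [P3→W gives 2>1]
(A,P,Z): not NE [P1→C gives 7>3; P3→W gives 2>1]
(A,P,W): not NE [P2→Q gives 10>9]
(A,Q,X): not NE [P1→C gives 7>2]
(A,Q,Y): not NE [P1→B gives 9>2; P3→X gives 9>7]
(A,Q,Z): not NE [P1→B gives 9>0; P2→P gives 4>1; P3→X gives 9>5]
(A,Q,W): not NE [P1→B gives 7>5; P3→X gives 9>4]
(B,P,X): not NE [P1→C gives 4>3]
(B,P,Y): not NE [P1→A gives 3>0; P3→X gives 5>3]
(B,P,Z): not NE [P1→C gives 7>5; P2→Q gives 8>6; P3→X gives 5>1]
(B,P,W): not NE [P1→A gives 7>2; P3→X gives 5>4]
(B,Q,X): not NE [P1→C gives 7>6; P2→P gives 8>5; P3→W gives 5>4]
(B,Q,Y): not NE [P2→P gives 6>0; P3→W gives 5>3]
(B,Q,Z): not NE [P3→W gives 5>4]
(B,Q,W): not NE [P2→P gives 7>4]
(C,P,X): not NE [P2→Q gives 9>5; P3→Z gives 9>6]
(C,P,Y): not NE [P1→A gives 3>1; P2→Q gives 2>0; P3→Z gives 9>5]
(C,P,Z): not NE [P2→Q gives 9>7]
(C,P,W): not NE [P1→A gives 7>5; P2→Q gives 3>1; P3→Z gives 9>3]
(C,Q,X): NE
(C,Q,Y): not NE [P1→B gives 9>0; P3→W gives 2>0]
(C,Q,Z): not NE [P1→B gives 9>0; P3→W gives 2>0]
(C,Q,W): not NE [P1→B gives 7>0]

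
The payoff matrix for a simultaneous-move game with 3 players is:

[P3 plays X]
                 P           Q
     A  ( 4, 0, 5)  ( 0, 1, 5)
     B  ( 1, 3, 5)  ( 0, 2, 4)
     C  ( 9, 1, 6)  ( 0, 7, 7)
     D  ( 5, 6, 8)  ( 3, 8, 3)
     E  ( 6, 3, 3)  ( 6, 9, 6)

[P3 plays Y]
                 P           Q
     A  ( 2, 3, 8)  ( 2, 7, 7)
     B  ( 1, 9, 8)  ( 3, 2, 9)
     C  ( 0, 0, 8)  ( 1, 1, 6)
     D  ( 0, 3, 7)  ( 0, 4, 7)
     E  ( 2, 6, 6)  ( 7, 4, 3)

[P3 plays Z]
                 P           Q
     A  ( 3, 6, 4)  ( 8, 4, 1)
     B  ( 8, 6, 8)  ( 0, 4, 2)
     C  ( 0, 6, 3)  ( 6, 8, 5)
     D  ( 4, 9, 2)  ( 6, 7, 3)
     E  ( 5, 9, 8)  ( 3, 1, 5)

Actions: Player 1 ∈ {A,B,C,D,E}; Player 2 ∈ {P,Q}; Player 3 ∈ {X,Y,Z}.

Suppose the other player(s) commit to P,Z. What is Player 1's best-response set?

u_1(A vs P,Z) = 3
u_1(B vs P,Z) = 8
u_1(C vs P,Z) = 0
u_1(D vs P,Z) = 4
u_1(E vs P,Z) = 5
max payoff 8 at {B}

BR_1 = {B}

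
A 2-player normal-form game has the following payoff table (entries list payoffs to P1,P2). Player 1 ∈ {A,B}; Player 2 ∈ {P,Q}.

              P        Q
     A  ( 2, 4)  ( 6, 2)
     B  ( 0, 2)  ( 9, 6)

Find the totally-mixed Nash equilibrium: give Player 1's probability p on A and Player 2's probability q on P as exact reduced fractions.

P1 mixes 2/3 on A; P2 mixes 3/5 on P

P1 indiff ⇒ q·2+(1-q)·6 = q·0+(1-q)·9 ⇒ q(2) = (1-q)(3) ⇒ q = 3/5
P2 indiff ⇒ p·4+(1-p)·2 = p·2+(1-p)·6 ⇒ p(2) = (1-p)(4) ⇒ p = 2/3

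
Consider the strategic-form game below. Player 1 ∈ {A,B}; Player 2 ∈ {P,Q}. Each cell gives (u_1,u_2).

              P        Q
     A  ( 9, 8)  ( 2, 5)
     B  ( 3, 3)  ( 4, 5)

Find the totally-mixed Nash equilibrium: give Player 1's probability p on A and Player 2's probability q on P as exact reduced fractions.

P1 mixes 2/5 on A; P2 mixes 1/4 on P

P1 indiff ⇒ q·9+(1-q)·2 = q·3+(1-q)·4 ⇒ q(6) = (1-q)(2) ⇒ q = 1/4
P2 indiff ⇒ p·8+(1-p)·3 = p·5+(1-p)·5 ⇒ p(3) = (1-p)(2) ⇒ p = 2/5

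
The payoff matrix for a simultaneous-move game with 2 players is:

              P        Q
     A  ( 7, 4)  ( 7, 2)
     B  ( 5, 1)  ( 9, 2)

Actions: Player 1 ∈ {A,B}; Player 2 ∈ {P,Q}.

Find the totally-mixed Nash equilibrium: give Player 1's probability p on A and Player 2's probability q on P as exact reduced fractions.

P1 indiff ⇒ q·7+(1-q)·7 = q·5+(1-q)·9 ⇒ q(2) = (1-q)(2) ⇒ q = 1/2
P2 indiff ⇒ p·4+(1-p)·1 = p·2+(1-p)·2 ⇒ p(2) = (1-p)(1) ⇒ p = 1/3

p=1/3, q=1/2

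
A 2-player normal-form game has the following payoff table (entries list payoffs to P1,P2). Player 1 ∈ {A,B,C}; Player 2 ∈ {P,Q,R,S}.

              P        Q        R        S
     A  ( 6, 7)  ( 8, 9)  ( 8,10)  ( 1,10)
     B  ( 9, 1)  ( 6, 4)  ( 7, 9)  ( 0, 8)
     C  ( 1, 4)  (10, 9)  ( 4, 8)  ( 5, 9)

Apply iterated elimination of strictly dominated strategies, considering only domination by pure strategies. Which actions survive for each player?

P2 drop P (Q beats it: A:9>7 B:4>1 C:9>4)
P1 drop B (A beats it: Q:8>6 R:8>7 S:1>0)
P1→{A,C} P2→{Q,R,S}

Survivors P1:{A,C} P2:{Q,R,S}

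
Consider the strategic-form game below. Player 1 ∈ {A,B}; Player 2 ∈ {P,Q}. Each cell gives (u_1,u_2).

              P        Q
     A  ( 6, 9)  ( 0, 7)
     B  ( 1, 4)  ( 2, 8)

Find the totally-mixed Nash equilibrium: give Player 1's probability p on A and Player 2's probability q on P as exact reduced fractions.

P1 indiff ⇒ q·6+(1-q)·0 = q·1+(1-q)·2 ⇒ q(5) = (1-q)(2) ⇒ q = 2/7
P2 indiff ⇒ p·9+(1-p)·4 = p·7+(1-p)·8 ⇒ p(2) = (1-p)(4) ⇒ p = 2/3

P1 mixes 2/3 on A; P2 mixes 2/7 on P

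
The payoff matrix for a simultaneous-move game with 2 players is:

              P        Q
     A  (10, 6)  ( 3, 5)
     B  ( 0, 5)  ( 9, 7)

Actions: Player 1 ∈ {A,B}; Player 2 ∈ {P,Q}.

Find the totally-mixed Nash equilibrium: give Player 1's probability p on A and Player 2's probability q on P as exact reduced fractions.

P1 mixes 2/3 on A; P2 mixes 3/8 on P

P1 indiff ⇒ q·10+(1-q)·3 = q·0+(1-q)·9 ⇒ q(10) = (1-q)(6) ⇒ q = 3/8
P2 indiff ⇒ p·6+(1-p)·5 = p·5+(1-p)·7 ⇒ p(1) = (1-p)(2) ⇒ p = 2/3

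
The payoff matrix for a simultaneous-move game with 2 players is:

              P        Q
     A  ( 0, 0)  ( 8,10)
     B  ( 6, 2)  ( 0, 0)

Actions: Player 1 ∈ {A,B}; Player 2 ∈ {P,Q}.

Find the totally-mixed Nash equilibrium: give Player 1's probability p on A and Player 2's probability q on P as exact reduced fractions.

P1 mixes 1/6 on A; P2 mixes 4/7 on P

P1 indiff ⇒ q·0+(1-q)·8 = q·6+(1-q)·0 ⇒ q(-6) = (1-q)(-8) ⇒ q = 4/7
P2 indiff ⇒ p·0+(1-p)·2 = p·10+(1-p)·0 ⇒ p(-10) = (1-p)(-2) ⇒ p = 1/6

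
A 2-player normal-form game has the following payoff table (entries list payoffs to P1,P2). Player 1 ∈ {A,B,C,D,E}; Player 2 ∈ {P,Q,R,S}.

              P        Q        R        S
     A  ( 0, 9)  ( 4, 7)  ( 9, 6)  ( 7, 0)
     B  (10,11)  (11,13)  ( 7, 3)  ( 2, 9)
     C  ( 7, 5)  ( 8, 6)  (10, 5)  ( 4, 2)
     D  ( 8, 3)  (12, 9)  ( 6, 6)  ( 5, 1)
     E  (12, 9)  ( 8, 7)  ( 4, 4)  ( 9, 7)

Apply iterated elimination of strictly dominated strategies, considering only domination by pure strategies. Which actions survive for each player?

Survivors P1:{B,D,E} P2:{P,Q}

P2 drop R (Q beats it: A:7>6 B:13>3 C:6>5 D:9>6 E:7>4)
P1 drop A (E beats it: P:12>0 Q:8>4 S:9>7)
P1 drop C (D beats it: P:8>7 Q:12>8 S:5>4)
P2 drop S (P beats it: B:11>9 D:3>1 E:9>7)
P1→{B,D,E} P2→{P,Q}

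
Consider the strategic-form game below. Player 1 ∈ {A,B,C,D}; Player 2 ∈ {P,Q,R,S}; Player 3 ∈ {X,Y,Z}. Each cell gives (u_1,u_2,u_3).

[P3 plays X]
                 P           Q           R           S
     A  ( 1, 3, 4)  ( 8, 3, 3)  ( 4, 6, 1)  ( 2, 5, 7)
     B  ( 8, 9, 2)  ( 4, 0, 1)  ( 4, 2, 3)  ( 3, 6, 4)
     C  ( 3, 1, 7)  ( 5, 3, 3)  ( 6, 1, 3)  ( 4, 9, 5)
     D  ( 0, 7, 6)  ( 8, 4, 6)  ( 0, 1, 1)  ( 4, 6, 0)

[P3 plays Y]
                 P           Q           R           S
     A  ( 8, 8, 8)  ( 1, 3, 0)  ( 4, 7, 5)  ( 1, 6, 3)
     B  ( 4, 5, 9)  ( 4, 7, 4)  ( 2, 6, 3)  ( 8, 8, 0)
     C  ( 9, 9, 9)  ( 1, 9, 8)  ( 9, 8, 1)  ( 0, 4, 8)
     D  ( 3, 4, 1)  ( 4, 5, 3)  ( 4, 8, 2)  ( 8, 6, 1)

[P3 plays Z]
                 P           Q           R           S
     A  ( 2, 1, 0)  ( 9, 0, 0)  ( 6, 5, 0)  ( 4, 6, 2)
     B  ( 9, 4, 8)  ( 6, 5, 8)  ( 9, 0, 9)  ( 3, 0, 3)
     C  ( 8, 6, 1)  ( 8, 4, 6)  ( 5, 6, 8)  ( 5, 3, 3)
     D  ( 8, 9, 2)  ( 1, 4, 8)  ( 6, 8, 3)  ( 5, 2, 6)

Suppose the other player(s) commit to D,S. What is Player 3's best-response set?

u_3(X vs D,S) = 0
u_3(Y vs D,S) = 1
u_3(Z vs D,S) = 6
max payoff 6 at {Z}

P3 best: {Z}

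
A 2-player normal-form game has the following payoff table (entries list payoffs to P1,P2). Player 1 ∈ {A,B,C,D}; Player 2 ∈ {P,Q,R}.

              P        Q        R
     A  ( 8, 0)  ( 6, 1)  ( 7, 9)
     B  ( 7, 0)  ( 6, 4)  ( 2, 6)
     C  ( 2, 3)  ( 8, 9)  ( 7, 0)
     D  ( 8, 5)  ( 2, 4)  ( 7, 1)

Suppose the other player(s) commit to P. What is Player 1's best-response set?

P1 best: {A,D}

u_1(A vs P) = 8
u_1(B vs P) = 7
u_1(C vs P) = 2
u_1(D vs P) = 8
max payoff 8 at {A,D}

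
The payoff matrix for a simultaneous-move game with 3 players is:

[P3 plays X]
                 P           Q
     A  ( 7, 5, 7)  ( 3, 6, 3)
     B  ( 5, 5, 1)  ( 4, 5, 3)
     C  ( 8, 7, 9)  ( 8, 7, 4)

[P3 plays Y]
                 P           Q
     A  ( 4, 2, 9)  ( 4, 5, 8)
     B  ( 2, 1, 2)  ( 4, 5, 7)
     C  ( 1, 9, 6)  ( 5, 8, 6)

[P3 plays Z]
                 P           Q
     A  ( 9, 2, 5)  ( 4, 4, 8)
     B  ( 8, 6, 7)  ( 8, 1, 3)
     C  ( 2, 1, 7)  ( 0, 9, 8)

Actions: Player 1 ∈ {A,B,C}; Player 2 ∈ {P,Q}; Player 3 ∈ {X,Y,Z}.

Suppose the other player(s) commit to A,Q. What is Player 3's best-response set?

u_3(X vs A,Q) = 3
u_3(Y vs A,Q) = 8
u_3(Z vs A,Q) = 8
max payoff 8 at {Y,Z}

P3 best: {Y,Z}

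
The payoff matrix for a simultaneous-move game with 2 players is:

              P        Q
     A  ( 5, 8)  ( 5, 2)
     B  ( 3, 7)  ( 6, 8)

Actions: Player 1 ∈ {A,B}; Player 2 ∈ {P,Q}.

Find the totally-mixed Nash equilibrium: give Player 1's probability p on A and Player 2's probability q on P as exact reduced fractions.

P1 indiff ⇒ q·5+(1-q)·5 = q·3+(1-q)·6 ⇒ q(2) = (1-q)(1) ⇒ q = 1/3
P2 indiff ⇒ p·8+(1-p)·7 = p·2+(1-p)·8 ⇒ p(6) = (1-p)(1) ⇒ p = 1/7

(p,q) = (1/7, 1/3)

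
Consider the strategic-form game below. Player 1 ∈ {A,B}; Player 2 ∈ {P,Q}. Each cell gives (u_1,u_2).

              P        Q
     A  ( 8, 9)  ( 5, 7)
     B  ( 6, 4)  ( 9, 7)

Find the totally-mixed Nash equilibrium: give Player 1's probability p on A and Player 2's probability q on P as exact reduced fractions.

P1 indiff ⇒ q·8+(1-q)·5 = q·6+(1-q)·9 ⇒ q(2) = (1-q)(4) ⇒ q = 2/3
P2 indiff ⇒ p·9+(1-p)·4 = p·7+(1-p)·7 ⇒ p(2) = (1-p)(3) ⇒ p = 3/5

(p,q) = (3/5, 2/3)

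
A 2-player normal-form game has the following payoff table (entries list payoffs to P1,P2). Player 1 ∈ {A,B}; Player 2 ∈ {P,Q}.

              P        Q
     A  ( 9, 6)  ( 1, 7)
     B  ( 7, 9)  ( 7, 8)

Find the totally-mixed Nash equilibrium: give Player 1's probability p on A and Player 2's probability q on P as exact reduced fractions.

P1 indiff ⇒ q·9+(1-q)·1 = q·7+(1-q)·7 ⇒ q(2) = (1-q)(6) ⇒ q = 3/4
P2 indiff ⇒ p·6+(1-p)·9 = p·7+(1-p)·8 ⇒ p(-1) = (1-p)(-1) ⇒ p = 1/2

p=1/2, q=3/4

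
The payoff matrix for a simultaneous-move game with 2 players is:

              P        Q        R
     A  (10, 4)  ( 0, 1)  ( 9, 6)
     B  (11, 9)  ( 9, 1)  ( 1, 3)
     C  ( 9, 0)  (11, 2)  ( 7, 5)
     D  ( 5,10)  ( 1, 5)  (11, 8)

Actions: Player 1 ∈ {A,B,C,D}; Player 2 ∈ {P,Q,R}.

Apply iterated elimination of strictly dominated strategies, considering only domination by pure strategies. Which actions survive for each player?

P2 drop Q (R beats it: A:6>1 B:3>1 C:5>2 D:8>5)
P1 drop C (A beats it: P:10>9 R:9>7)
P1→{A,B,D} P2→{P,R}

Survivors P1:{A,B,D} P2:{P,R}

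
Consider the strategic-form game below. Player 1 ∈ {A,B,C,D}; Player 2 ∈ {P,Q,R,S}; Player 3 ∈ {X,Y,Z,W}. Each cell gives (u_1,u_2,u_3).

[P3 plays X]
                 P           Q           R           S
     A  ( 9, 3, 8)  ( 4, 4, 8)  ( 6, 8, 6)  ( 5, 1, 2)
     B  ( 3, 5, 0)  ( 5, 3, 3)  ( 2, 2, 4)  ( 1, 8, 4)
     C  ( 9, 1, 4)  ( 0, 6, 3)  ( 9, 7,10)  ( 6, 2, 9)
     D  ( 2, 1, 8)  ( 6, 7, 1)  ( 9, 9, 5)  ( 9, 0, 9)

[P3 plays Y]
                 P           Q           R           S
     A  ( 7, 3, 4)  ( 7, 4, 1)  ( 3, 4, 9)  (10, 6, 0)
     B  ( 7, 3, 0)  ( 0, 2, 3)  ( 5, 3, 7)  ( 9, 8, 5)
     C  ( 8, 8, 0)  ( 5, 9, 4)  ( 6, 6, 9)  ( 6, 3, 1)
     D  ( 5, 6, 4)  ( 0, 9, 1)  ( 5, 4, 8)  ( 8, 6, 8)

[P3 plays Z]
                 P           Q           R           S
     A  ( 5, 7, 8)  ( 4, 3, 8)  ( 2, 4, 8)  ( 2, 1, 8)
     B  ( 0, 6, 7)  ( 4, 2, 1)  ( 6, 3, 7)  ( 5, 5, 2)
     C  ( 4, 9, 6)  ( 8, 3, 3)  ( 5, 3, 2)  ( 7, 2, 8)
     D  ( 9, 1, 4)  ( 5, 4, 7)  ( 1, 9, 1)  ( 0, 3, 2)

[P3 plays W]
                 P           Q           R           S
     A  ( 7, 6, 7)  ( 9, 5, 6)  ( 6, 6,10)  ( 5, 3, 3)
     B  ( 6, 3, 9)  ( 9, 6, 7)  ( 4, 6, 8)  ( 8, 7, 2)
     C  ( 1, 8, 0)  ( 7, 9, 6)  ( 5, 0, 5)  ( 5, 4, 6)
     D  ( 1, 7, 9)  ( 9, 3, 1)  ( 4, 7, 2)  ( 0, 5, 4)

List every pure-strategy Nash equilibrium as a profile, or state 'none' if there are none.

NE set: (A,R,W), (C,R,X)

(A,P,X): not NE [P2→R gives 8>3]
(A,P,Y): not NE [P1→C gives 8>7; P2→S gives 6>3; P3→Z gives 8>4]
(A,P,Z): not NE [P1→D gives 9>5]
(A,P,W): not NE [P3→Z gives 8>7]
(A,Q,X): not NE [P1→D gives 6>4; P2→R gives 8>4]
(A,Q,Y): not NE [P2→S gives 6>4; P3→Z gives 8>1]
(A,Q,Z): not NE [P1→C gives 8>4; P2→P gives 7>3]
(A,Q,W): not NE [P2→R gives 6>5; P3→Z gives 8>6]
(A,R,X): not NE [P1→D gives 9>6; P3→W gives 10>6]
(A,R,Y): not NE [P1→C gives 6>3; P2→S gives 6>4; P3→W gives 10>9]
(A,R,Z): not NE [P1→B gives 6>2; P2→P gives 7>4; P3→W gives 10>8]
(A,R,W): NE
(A,S,X): not NE [P1→D gives 9>5; P2→R gives 8>1; P3→Z gives 8>2]
(A,S,Y): not NE [P3→Z gives 8>0]
(A,S,Z): not NE [P1→C gives 7>2; P2→P gives 7>1]
(A,S,W): not NE [P1→B gives 8>5; P2→R gives 6>3; P3→Z gives 8>3]
(B,P,X): not NE [P1→C gives 9>3; P2→S gives 8>5; P3→W gives 9>0]
(B,P,Y): not NE [P1→C gives 8>7; P2→S gives 8>3; P3→W gives 9>0]
(B,P,Z): not NE [P1→D gives 9>0; P3→W gives 9>7]
(B,P,W): not NE [P1→A gives 7>6; P2→S gives 7>3]
(B,Q,X): not NE [P1→D gives 6>5; P2→S gives 8>3; P3→W gives 7>3]
(B,Q,Y): not NE [P1→A gives 7>0; P2→S gives 8>2; P3→W gives 7>3]
(B,Q,Z): not NE [P1→C gives 8>4; P2→P gives 6>2; P3→W gives 7>1]
(B,Q,W): not NE [P2→S gives 7>6]
(B,R,X): not NE [P1→D gives 9>2; P2→S gives 8>2; P3→W gives 8>4]
(B,R,Y): not NE [P1→C gives 6>5; P2→S gives 8>3; P3→W gives 8>7]
(B,R,Z): not NE [P2→P gives 6>3; P3→W gives 8>7]
(B,R,W): not NE [P1→A gives 6>4; P2→S gives 7>6]
(B,S,X): not NE [P1→D gives 9>1; P3→Y gives 5>4]
(B,S,Y): not NE [P1→A gives 10>9]
(B,S,Z): not NE [P1→C gives 7>5; P2→P gives 6>5; P3→Y gives 5>2]
(B,S,W): not NE [P3→Y gives 5>2]
(C,P,X): not NE [P2→R gives 7>1; P3→Z gives 6>4]
(C,P,Y): not NE [P2→Q gives 9>8; P3→Z gives 6>0]
(C,P,Z): not NE [P1→D gives 9>4]
(C,P,W): not NE [P1→A gives 7>1; P2→Q gives 9>8; P3→Z gives 6>0]
(C,Q,X): not NE [P1→D gives 6>0; P2→R gives 7>6; P3→W gives 6>3]
(C,Q,Y): not NE [P1→A gives 7>5; P3→W gives 6>4]
(C,Q,Z): not NE [P2→P gives 9>3; P3→W gives 6>3]
(C,Q,W): not NE [P1→D gives 9>7]
(C,R,X): NE
(C,R,Y): not NE [P2→Q gives 9>6; P3→X gives 10>9]
(C,R,Z): not NE [P1→B gives 6>5; P2→P gives 9>3; P3→X gives 10>2]
(C,R,W): not NE [P1→A gives 6>5; P2→Q gives 9>0; P3→X gives 10>5]
(C,S,X): not NE [P1→D gives 9>6; P2→R gives 7>2]
(C,S,Y): not NE [P1→A gives 10>6; P2→Q gives 9>3; P3→X gives 9>1]
(C,S,Z): not NE [P2→P gives 9>2; P3→X gives 9>8]
(C,S,W): not NE [P1→B gives 8>5; P2→Q gives 9>4; P3→X gives 9>6]
(D,P,X): not NE [P1→C gives 9>2; P2→R gives 9>1; P3→W gives 9>8]
(D,P,Y): not NE [P1→C gives 8>5; P2→Q gives 9>6; P3→W gives 9>4]
(D,P,Z): not NE [P2→R gives 9>1; P3→W gives 9>4]
(D,P,W): not NE [P1→A gives 7>1]
(D,Q,X): not NE [P2→R gives 9>7; P3→Z gives 7>1]
(D,Q,Y): not NE [P1→A gives 7>0; P3→Z gives 7>1]
(D,Q,Z): not NE [P1→C gives 8>5; P2→R gives 9>4]
(D,Q,W): not NE [P2→R gives 7>3; P3→Z gives 7>1]
(D,R,X): not NE [P3→Y gives 8>5]
(D,R,Y): not NE [P1→C gives 6>5; P2→Q gives 9>4]
(D,R,Z): not NE [P1→B gives 6>1; P3→Y gives 8>1]
(D,R,W): not NE [P1→A gives 6>4; P3→Y gives 8>2]
(D,S,X): not NE [P2→R gives 9>0]
(D,S,Y): not NE [P1→A gives 10>8; P2→Q gives 9>6; P3→X gives 9>8]
(D,S,Z): not NE [P1→C gives 7>0; P2→R gives 9>3; P3→X gives 9>2]
(D,S,W): not NE [P1→B gives 8>0; P2→R gives 7>5; P3→X gives 9>4]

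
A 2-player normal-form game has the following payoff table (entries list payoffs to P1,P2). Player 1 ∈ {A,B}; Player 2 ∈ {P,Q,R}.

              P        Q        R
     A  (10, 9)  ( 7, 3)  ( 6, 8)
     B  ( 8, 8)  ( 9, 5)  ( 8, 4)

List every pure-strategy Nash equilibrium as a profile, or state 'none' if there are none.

(A,P): NE
(A,Q): not NE [P1→B gives 9>7; P2→P gives 9>3]
(A,R): not NE [P1→B gives 8>6; P2→P gives 9>8]
(B,P): not NE [P1→A gives 10>8]
(B,Q): not NE [P2→P gives 8>5]
(B,R): not NE [P2→P gives 8>4]

Nash profiles: (A,P)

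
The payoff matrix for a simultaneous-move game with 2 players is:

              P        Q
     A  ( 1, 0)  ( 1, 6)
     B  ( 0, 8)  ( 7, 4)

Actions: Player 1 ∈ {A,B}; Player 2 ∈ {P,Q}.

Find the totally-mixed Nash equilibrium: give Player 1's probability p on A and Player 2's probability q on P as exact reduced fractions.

P1 indiff ⇒ q·1+(1-q)·1 = q·0+(1-q)·7 ⇒ q(1) = (1-q)(6) ⇒ q = 6/7
P2 indiff ⇒ p·0+(1-p)·8 = p·6+(1-p)·4 ⇒ p(-6) = (1-p)(-4) ⇒ p = 2/5

P1 mixes 2/5 on A; P2 mixes 6/7 on P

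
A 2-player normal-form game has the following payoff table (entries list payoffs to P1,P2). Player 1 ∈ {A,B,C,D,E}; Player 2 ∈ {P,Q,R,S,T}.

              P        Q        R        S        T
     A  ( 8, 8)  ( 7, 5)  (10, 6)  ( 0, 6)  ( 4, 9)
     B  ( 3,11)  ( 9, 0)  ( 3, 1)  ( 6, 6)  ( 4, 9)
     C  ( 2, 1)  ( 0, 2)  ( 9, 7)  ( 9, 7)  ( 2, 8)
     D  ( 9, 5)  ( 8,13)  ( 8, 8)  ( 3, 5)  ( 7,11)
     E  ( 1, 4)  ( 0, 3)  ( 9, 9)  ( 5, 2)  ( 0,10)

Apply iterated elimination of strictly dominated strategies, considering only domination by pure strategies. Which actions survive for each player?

IESDS → P1:{B,D} P2:{P,Q,T}

P2 drop R (T beats it: A:9>6 B:9>1 C:8>7 D:11>8 E:10>9)
P1 drop A (D beats it: P:9>8 Q:8>7 S:3>0 T:7>4)
P1 drop E (B beats it: P:3>1 Q:9>0 S:6>5 T:4>0)
P2 drop S (T beats it: B:9>6 C:8>7 D:11>5)
P1 drop C (B beats it: P:3>2 Q:9>0 T:4>2)
P1→{B,D} P2→{P,Q,T}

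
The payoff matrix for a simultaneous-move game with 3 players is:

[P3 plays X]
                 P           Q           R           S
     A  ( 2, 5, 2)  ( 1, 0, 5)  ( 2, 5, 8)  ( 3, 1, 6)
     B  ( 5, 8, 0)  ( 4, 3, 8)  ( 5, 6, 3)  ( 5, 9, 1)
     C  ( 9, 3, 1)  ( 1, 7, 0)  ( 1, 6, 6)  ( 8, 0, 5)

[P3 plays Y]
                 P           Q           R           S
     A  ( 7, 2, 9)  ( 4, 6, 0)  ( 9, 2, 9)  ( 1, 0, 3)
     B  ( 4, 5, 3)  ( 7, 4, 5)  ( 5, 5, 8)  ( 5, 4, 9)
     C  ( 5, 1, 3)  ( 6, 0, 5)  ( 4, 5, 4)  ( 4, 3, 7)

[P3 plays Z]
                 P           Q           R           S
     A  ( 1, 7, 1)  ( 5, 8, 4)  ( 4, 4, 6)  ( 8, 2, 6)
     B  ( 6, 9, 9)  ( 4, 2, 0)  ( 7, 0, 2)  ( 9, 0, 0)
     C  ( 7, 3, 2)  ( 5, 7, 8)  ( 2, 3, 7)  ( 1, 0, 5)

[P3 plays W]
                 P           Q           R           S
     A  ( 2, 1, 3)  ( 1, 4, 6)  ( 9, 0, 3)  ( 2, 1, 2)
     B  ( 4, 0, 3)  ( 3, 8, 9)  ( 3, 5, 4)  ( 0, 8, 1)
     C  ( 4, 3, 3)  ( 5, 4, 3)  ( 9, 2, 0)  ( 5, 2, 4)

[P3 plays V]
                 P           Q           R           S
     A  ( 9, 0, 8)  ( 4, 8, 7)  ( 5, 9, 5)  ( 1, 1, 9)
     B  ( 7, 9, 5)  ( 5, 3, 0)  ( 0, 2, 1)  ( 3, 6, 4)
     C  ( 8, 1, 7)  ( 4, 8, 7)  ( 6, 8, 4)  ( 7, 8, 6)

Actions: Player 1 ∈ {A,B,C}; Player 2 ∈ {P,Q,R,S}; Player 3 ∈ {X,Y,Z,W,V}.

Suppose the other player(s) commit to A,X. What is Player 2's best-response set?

u_2(P vs A,X) = 5
u_2(Q vs A,X) = 0
u_2(R vs A,X) = 5
u_2(S vs A,X) = 1
max payoff 5 at {P,R}

BR_2 = {P,R}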